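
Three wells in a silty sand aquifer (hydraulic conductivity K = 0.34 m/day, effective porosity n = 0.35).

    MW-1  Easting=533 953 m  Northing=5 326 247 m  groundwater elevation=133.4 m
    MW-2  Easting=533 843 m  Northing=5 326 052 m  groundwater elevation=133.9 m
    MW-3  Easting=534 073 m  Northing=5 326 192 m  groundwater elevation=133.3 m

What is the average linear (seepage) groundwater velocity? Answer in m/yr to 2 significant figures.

Three-point gradient (reference MW-1): Δ to MW-2 = (-110, -195, +0.5), Δ to MW-3 = (120, -55, -0.1).
∂h/∂x = -0.001596, ∂h/∂y = -0.001664 (det = 29450).
|∇h| = √(-0.001596² + -0.001664²) = 0.002306
Seepage velocity v = K·i/n = 0.34 × 0.002306 / 0.35 = 0.00224 m/day = 0.8182 m/yr.

0.82 m/yr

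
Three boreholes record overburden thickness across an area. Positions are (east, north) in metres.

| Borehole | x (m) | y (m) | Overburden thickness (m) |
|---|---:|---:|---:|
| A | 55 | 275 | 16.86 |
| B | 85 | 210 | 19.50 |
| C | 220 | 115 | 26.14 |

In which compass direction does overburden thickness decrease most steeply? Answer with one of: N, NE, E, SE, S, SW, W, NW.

Differences from A: to B (Δx, Δy, Δh) = (30, -65, +2.64); to C = (165, -160, +9.28).
Determinant of the coordinate differences = 30·(-160) − 165·(-65) = 5925.
∂d/∂x = [(+2.64)·(-160) − (+9.28)·(-65)] / 5925 = +0.03051
∂d/∂y = [30·(+9.28) − 165·(+2.64)] / 5925 = -0.02653
Steepest decrease is along −∇f = (-0.03051 E, +0.02653 N) → northwest.

NW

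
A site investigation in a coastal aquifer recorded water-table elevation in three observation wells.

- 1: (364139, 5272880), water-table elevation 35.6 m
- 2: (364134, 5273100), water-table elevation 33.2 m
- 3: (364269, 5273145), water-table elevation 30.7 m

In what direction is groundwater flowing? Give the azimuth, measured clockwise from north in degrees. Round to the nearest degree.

053°

Taking 1 as reference: 2−1 = (-5, 220, -2.4); 3−1 = (130, 265, -4.9).
Determinant of the coordinate differences = (-5)·265 − 130·220 = -29925.
∂h/∂x = [(-2.4)·265 − (-4.9)·220] / -29925 = -0.01477
∂h/∂y = [(-5)·(-4.9) − 130·(-2.4)] / -29925 = -0.01124
Flow direction (−∇h) has components (+0.01477 E, +0.01124 N).
Azimuth = atan2(E, N) = atan2(+0.01477, +0.01124) = 52.7° ≈ 053°.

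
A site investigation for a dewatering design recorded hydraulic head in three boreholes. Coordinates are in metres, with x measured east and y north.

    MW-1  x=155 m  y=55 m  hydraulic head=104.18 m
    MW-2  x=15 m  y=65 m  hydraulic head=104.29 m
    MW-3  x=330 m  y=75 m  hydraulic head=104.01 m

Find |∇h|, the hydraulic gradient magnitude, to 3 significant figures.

With h = a·x + b·y + c and MW-1 as origin, the differences give:
  (-140)·a + 10·b = +0.11
  175·a + 20·b = -0.17
Eliminate b (×20 and ×10, subtract): -4550·a = 3.900 → a = ∂h/∂x = -0.0008571
Back-substitute: b = ∂h/∂y = -0.001000.
|∇h| = √(-0.0008571² + -0.001000²) = 0.001317

0.00132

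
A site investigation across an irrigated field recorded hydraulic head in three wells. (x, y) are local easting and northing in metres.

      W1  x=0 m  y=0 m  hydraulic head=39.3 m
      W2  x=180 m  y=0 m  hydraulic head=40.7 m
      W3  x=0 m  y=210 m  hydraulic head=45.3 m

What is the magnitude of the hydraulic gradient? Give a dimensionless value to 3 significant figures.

0.0296

∂h/∂x = (40.7 − 39.3) / (180 − 0) = +0.007778
∂h/∂y = (45.3 − 39.3) / (210 − 0) = +0.02857
|∇h| = √(0.007778² + 0.02857²) = 0.02961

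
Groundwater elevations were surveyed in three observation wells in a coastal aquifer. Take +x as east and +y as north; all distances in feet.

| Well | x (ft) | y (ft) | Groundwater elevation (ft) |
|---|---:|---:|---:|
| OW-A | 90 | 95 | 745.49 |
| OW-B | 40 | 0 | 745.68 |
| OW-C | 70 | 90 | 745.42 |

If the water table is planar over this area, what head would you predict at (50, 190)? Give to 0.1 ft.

744.9 ft

With h = a·x + b·y + c and OW-A as origin, the differences give:
  (-50)·a + (-95)·b = +0.19
  (-20)·a + (-5)·b = -0.07
Eliminate b (×(-5) and ×(-95), subtract): -1650·a = -7.600 → a = ∂h/∂x = +0.004606
Back-substitute: b = ∂h/∂y = -0.004424.
h(50, 190) = 745.49 + (+0.004606)·(-40) + (-0.004424)·(95) = 745.49 -0.184 -0.420 = 744.885 ft.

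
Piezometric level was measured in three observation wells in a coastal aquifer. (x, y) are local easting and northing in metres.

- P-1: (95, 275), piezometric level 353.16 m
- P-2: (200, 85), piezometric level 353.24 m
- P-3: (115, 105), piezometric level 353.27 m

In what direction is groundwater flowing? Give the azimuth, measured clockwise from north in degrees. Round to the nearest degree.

036°

Taking P-1 as reference: P-2−P-1 = (105, -190, +0.08); P-3−P-1 = (20, -170, +0.11).
Determinant of the coordinate differences = 105·(-170) − 20·(-190) = -14050.
∂h/∂x = [(+0.08)·(-170) − (+0.11)·(-190)] / -14050 = -0.0005196
∂h/∂y = [105·(+0.11) − 20·(+0.08)] / -14050 = -0.0007082
Flow direction (−∇h) has components (+0.0005196 E, +0.0007082 N).
Azimuth = atan2(E, N) = atan2(+0.0005196, +0.0007082) = 36.3° ≈ 036°.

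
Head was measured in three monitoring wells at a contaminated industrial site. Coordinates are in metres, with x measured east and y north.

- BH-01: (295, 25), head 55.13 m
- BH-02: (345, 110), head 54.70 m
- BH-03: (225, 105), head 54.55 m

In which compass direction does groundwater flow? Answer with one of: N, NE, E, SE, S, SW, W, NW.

N

Taking BH-01 as reference: BH-02−BH-01 = (50, 85, -0.43); BH-03−BH-01 = (-70, 80, -0.58).
Determinant of the coordinate differences = 50·80 − (-70)·85 = 9950.
∂h/∂x = [(-0.43)·80 − (-0.58)·85] / 9950 = +0.001497
∂h/∂y = [50·(-0.58) − (-70)·(-0.43)] / 9950 = -0.005940
Flow = −∇h = (-0.001497 east, +0.005940 north), which points north.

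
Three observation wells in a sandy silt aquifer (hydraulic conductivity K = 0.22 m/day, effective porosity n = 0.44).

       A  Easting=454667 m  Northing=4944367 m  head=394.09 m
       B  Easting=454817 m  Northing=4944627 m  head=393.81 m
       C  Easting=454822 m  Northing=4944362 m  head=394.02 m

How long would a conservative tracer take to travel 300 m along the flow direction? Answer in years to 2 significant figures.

1800 years

Differences from A: to B (Δx, Δy, Δh) = (150, 260, -0.28); to C = (155, -5, -0.07).
Determinant of the coordinate differences = 150·(-5) − 155·260 = -41050.
∂h/∂x = [(-0.28)·(-5) − (-0.07)·260] / -41050 = -0.0004775
∂h/∂y = [150·(-0.07) − 155·(-0.28)] / -41050 = -0.0008015
|∇h| = √(-0.0004775² + -0.0008015²) = 0.000933
Seepage velocity v = K·i/n = 0.22 × 0.000933 / 0.44 = 0.0004665 m/day.
t = 300 / 0.0004665 = 6.431e+05 days = 1.76e+03 years.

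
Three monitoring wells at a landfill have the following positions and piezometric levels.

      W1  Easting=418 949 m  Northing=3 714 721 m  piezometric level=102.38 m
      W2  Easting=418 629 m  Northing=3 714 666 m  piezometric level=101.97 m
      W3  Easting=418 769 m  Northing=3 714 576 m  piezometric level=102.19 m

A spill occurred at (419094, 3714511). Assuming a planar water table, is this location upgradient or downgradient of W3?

upgradient

Differences from W1: to W2 (Δx, Δy, Δh) = (-320, -55, -0.41); to W3 = (-180, -145, -0.19).
Solve a·Δx + b·Δy = Δh: det = (-320)·(-145) − (-180)·(-55) = 36500.
∂h/∂x = [(-0.41)·(-145) − (-0.19)·(-55)] / 36500 = +0.001342
∂h/∂y = [(-320)·(-0.19) − (-180)·(-0.41)] / 36500 = -0.0003562
Head at (419094, 3714511) = 102.38 + (+0.001342)·(145) + (-0.0003562)·(-210) = 102.65 m.
That is higher than the 102.19 m at W3, so the point is upgradient.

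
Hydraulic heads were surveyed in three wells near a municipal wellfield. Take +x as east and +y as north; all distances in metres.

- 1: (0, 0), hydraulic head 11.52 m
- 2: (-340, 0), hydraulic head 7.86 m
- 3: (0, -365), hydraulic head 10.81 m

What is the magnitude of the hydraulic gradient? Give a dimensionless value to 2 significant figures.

∂h/∂x = (7.86 − 11.52) / (-340 − 0) = +0.01076
∂h/∂y = (10.81 − 11.52) / (-365 − 0) = +0.001945
|∇h| = √(0.01076² + 0.001945²) = 0.01093

0.011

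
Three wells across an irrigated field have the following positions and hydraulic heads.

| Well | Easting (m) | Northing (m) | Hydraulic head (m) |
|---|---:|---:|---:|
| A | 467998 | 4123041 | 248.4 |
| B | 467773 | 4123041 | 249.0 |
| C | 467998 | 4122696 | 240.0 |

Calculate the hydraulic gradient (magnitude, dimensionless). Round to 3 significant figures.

0.0245

∂h/∂x = (249.0 − 248.4) / (467773 − 467998) = -0.002667
∂h/∂y = (240.0 − 248.4) / (4122696 − 4123041) = +0.02435
|∇h| = √(-0.002667² + 0.02435²) = 0.0245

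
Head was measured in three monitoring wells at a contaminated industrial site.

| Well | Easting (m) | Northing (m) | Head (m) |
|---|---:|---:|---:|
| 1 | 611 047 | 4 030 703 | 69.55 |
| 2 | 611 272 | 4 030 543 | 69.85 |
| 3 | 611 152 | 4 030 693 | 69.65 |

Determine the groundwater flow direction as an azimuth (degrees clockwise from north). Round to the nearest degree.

Differences from 1: to 2 (Δx, Δy, Δh) = (225, -160, +0.30); to 3 = (105, -10, +0.10).
Solve a·Δx + b·Δy = Δh: det = 225·(-10) − 105·(-160) = 14550.
∂h/∂x = [(+0.30)·(-10) − (+0.10)·(-160)] / 14550 = +0.0008935
∂h/∂y = [225·(+0.10) − 105·(+0.30)] / 14550 = -0.0006186
Flow direction (−∇h) has components (-0.0008935 E, +0.0006186 N).
Azimuth = atan2(E, N) = atan2(-0.0008935, +0.0006186) = 304.7° ≈ 305°.

305°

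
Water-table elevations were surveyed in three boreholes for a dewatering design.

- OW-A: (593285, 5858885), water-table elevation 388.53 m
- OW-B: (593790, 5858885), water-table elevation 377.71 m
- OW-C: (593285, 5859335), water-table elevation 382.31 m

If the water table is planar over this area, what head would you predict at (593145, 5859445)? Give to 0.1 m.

∂h/∂x = (377.71 − 388.53) / (593790 − 593285) = -0.02143
∂h/∂y = (382.31 − 388.53) / (5859335 − 5858885) = -0.01382
h(593145, 5859445) = 388.53 + (-0.02143)·(-140) + (-0.01382)·(560) = 388.53 +3.000 -7.740 = 383.789 m.

383.8 m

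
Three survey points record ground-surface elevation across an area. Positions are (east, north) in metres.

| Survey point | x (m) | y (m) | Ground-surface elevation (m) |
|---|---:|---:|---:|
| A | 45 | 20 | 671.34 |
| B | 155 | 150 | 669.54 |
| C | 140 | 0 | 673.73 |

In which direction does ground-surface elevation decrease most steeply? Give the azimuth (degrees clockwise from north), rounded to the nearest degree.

Taking A as reference: B−A = (110, 130, -1.80); C−A = (95, -20, +2.39).
Determinant of the coordinate differences = 110·(-20) − 95·130 = -14550.
∂z/∂x = [(-1.80)·(-20) − (+2.39)·130] / -14550 = +0.01888
∂z/∂y = [110·(+2.39) − 95·(-1.80)] / -14550 = -0.02982
Steepest decrease is along −∇f: components (-0.01888 E, +0.02982 N).
Azimuth = atan2(-0.01888, +0.02982) = 327.7° ≈ 328°.

328°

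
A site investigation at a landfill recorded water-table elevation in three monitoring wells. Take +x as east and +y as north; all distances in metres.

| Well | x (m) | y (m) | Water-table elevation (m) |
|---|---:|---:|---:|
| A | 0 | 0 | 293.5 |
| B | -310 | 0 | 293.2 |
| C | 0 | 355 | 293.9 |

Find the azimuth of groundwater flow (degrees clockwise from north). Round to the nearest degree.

221°

∂h/∂x = (293.2 − 293.5) / (-310 − 0) = +0.0009677
∂h/∂y = (293.9 − 293.5) / (355 − 0) = +0.001127
Flow direction (−∇h) has components (-0.0009677 E, -0.001127 N).
Azimuth = atan2(E, N) = atan2(-0.0009677, -0.001127) = 220.7° ≈ 221°.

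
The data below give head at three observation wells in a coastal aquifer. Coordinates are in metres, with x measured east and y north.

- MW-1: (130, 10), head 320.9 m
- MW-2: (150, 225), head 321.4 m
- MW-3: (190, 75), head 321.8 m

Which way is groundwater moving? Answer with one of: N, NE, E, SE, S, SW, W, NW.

With h = a·x + b·y + c and MW-1 as origin, the differences give:
  20·a + 215·b = +0.5
  60·a + 65·b = +0.9
Eliminate b (×65 and ×215, subtract): -11600·a = -161.00 → a = ∂h/∂x = +0.01388
Back-substitute: b = ∂h/∂y = +0.001034.
Flow = −∇h = (-0.01388 east, -0.001034 north), which points west.

W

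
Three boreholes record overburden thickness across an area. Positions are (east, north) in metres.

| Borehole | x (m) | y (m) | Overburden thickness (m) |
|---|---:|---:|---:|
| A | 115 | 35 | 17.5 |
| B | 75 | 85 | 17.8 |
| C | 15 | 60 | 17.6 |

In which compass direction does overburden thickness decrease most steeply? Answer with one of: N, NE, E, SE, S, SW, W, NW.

Taking A as reference: B−A = (-40, 50, +0.3); C−A = (-100, 25, +0.1).
Determinant of the coordinate differences = (-40)·25 − (-100)·50 = 4000.
∂d/∂x = [(+0.3)·25 − (+0.1)·50] / 4000 = +0.0006250
∂d/∂y = [(-40)·(+0.1) − (-100)·(+0.3)] / 4000 = +0.006500
Steepest decrease is along −∇f = (-0.0006250 E, -0.006500 N) → south.

S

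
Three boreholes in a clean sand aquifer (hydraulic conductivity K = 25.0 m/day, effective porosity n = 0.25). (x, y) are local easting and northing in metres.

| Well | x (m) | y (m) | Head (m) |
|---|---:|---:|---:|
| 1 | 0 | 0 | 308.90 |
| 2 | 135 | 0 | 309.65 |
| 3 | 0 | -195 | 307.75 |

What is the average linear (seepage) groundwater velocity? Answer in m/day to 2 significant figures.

∂h/∂x = (309.65 − 308.90) / (135 − 0) = +0.005556
∂h/∂y = (307.75 − 308.90) / (-195 − 0) = +0.005897
|∇h| = √(0.005556² + 0.005897²) = 0.008102
Seepage velocity v = K·i/n = 25.0 × 0.008102 / 0.25 = 0.8102 m/day.

0.81 m/day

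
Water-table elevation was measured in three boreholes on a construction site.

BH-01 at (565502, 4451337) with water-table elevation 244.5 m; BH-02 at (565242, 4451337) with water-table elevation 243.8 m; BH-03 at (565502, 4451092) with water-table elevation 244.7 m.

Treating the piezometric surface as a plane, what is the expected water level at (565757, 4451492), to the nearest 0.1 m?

∂h/∂x = (243.8 − 244.5) / (565242 − 565502) = +0.002692
∂h/∂y = (244.7 − 244.5) / (4451092 − 4451337) = -0.0008163
h(565757, 4451492) = 244.5 + (+0.002692)·(255) + (-0.0008163)·(155) = 244.5 +0.687 -0.127 = 245.060 m.

245.1 m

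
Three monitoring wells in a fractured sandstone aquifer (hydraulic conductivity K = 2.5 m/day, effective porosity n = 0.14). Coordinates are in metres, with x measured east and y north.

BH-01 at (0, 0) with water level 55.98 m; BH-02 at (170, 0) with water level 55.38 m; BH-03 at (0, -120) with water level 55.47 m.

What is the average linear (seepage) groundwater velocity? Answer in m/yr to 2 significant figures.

∂h/∂x = (55.38 − 55.98) / (170 − 0) = -0.003529
∂h/∂y = (55.47 − 55.98) / (-120 − 0) = +0.004250
|∇h| = √(-0.003529² + 0.004250²) = 0.005524
Seepage velocity v = K·i/n = 2.5 × 0.005524 / 0.14 = 0.09864 m/day = 36.03 m/yr.

36 m/yr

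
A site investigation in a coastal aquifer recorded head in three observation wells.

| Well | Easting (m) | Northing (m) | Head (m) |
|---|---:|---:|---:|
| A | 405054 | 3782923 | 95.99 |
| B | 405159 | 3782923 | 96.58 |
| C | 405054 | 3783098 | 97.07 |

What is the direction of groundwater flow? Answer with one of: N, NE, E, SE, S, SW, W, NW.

∂h/∂x = (96.58 − 95.99) / (405159 − 405054) = +0.005619
∂h/∂y = (97.07 − 95.99) / (3783098 − 3782923) = +0.006171
Flow = −∇h = (-0.005619 east, -0.006171 north), which points southwest.

SW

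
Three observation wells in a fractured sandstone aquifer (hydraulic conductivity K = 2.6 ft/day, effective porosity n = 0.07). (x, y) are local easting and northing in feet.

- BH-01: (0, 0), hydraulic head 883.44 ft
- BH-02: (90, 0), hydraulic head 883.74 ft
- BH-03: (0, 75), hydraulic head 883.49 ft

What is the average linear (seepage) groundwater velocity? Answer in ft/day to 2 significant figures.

∂h/∂x = (883.74 − 883.44) / (90 − 0) = +0.003333
∂h/∂y = (883.49 − 883.44) / (75 − 0) = +0.0006667
|∇h| = √(0.003333² + 0.0006667²) = 0.003399
Seepage velocity v = K·i/n = 2.6 × 0.003399 / 0.07 = 0.1262 ft/day.

0.13 ft/day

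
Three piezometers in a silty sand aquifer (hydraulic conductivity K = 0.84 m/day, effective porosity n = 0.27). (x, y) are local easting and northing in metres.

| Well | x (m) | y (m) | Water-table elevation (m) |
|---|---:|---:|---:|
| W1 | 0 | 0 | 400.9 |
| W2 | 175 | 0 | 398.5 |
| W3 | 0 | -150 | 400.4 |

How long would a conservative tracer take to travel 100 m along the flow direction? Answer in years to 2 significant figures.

6.2 years

∂h/∂x = (398.5 − 400.9) / (175 − 0) = -0.01371
∂h/∂y = (400.4 − 400.9) / (-150 − 0) = +0.003333
|∇h| = √(-0.01371² + 0.003333²) = 0.01411
Seepage velocity v = K·i/n = 0.84 × 0.01411 / 0.27 = 0.0439 m/day.
t = 100 / 0.0439 = 2278 days = 6.24 years.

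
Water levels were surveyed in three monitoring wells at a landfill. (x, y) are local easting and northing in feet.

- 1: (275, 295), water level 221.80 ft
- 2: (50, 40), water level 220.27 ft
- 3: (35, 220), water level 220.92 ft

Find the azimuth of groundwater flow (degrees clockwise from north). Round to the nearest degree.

213°

With h = a·x + b·y + c and 1 as origin, the differences give:
  (-225)·a + (-255)·b = -1.53
  (-240)·a + (-75)·b = -0.88
Eliminate b (×(-75) and ×(-255), subtract): -44325·a = -109.650 → a = ∂h/∂x = +0.002474
Back-substitute: b = ∂h/∂y = +0.003817.
Flow direction (−∇h) has components (-0.002474 E, -0.003817 N).
Azimuth = atan2(E, N) = atan2(-0.002474, -0.003817) = 212.9° ≈ 213°.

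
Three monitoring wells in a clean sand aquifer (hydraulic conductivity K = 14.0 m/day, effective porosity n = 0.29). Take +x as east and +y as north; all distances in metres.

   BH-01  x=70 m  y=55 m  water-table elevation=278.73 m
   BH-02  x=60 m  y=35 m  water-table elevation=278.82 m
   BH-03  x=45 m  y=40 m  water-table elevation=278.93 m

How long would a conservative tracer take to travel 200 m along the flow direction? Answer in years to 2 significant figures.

1.5 years

Three-point gradient (reference BH-01): Δ to BH-02 = (-10, -20, +0.09), Δ to BH-03 = (-25, -15, +0.20).
∂h/∂x = -0.007571, ∂h/∂y = -0.0007143 (det = -350).
|∇h| = √(-0.007571² + -0.0007143²) = 0.007605
Seepage velocity v = K·i/n = 14.0 × 0.007605 / 0.29 = 0.3671 m/day.
t = 200 / 0.3671 = 544.8 days = 1.49 years.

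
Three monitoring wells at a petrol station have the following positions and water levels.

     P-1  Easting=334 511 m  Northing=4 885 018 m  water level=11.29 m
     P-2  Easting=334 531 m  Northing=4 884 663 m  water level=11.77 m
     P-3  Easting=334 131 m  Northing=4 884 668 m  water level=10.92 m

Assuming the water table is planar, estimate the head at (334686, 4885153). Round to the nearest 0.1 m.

Differences from P-1: to P-2 (Δx, Δy, Δh) = (20, -355, +0.48); to P-3 = (-380, -350, -0.37).
Solve a·Δx + b·Δy = Δh: det = 20·(-350) − (-380)·(-355) = -141900.
∂h/∂x = [(+0.48)·(-350) − (-0.37)·(-355)] / -141900 = +0.002110
∂h/∂y = [20·(-0.37) − (-380)·(+0.48)] / -141900 = -0.001233
h(334686, 4885153) = 11.29 + (+0.002110)·(175) + (-0.001233)·(135) = 11.29 +0.369 -0.166 = 11.493 m.

11.5 m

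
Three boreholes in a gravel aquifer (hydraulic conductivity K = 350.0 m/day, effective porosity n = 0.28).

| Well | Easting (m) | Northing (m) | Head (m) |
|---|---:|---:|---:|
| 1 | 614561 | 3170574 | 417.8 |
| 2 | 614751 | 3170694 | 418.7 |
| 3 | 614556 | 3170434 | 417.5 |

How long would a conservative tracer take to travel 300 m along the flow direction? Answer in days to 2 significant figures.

60 days

With h = a·x + b·y + c and 1 as origin, the differences give:
  190·a + 120·b = +0.9
  (-5)·a + (-140)·b = -0.3
Eliminate b (×(-140) and ×120, subtract): -26000·a = -90.00 → a = ∂h/∂x = +0.003462
Back-substitute: b = ∂h/∂y = +0.002019.
|∇h| = √(0.003462² + 0.002019²) = 0.004008
Seepage velocity v = K·i/n = 350.0 × 0.004008 / 0.28 = 5.01 m/day.
t = 300 / 5.01 = 59.88 days.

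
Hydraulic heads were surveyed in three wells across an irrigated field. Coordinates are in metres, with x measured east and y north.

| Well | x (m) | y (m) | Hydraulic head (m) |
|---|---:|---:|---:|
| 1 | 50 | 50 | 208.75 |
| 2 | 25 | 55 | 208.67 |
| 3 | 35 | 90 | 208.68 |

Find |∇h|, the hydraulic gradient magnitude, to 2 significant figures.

Taking 1 as reference: 2−1 = (-25, 5, -0.08); 3−1 = (-15, 40, -0.07).
Solve a·Δx + b·Δy = Δh: det = (-25)·40 − (-15)·5 = -925.
∂h/∂x = [(-0.08)·40 − (-0.07)·5] / -925 = +0.003081
∂h/∂y = [(-25)·(-0.07) − (-15)·(-0.08)] / -925 = -0.0005946
|∇h| = √(0.003081² + -0.0005946²) = 0.003138

0.0031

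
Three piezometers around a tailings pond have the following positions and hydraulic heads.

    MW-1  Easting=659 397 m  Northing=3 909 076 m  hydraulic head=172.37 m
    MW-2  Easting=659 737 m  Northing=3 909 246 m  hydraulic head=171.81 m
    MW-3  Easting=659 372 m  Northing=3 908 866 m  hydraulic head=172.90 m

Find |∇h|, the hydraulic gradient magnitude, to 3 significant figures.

0.00251

Three-point gradient (reference MW-1): Δ to MW-2 = (340, 170, -0.56), Δ to MW-3 = (-25, -210, +0.53).
∂h/∂x = -0.0004095, ∂h/∂y = -0.002475 (det = -67150).
|∇h| = √(-0.0004095² + -0.002475²) = 0.002509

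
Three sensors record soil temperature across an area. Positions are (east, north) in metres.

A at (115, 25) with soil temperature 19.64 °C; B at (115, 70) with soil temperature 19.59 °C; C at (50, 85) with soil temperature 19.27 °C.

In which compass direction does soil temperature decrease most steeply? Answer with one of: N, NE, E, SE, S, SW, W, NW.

W

With T = a·x + b·y + c and A as origin, the differences give:
  0·a + 45·b = -0.05
  (-65)·a + 60·b = -0.37
Eliminate b (×60 and ×45, subtract): 2925·a = 13.650 → a = ∂T/∂x = +0.004667
Back-substitute: b = ∂T/∂y = -0.001111.
Steepest decrease is along −∇f = (-0.004667 E, +0.001111 N) → west.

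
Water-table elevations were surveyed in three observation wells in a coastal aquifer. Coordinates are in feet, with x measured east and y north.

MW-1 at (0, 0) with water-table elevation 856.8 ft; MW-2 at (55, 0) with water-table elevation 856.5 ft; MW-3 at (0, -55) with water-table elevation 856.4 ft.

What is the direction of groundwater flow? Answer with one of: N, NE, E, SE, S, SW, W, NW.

SE

∂h/∂x = (856.5 − 856.8) / (55 − 0) = -0.005455
∂h/∂y = (856.4 − 856.8) / (-55 − 0) = +0.007273
Flow = −∇h = (+0.005455 east, -0.007273 north), which points southeast.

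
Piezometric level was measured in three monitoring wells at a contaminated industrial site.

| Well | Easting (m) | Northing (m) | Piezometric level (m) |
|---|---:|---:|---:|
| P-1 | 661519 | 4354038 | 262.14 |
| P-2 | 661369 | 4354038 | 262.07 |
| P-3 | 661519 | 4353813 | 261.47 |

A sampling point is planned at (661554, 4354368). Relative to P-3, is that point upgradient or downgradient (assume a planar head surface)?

∂h/∂x = (262.07 − 262.14) / (661369 − 661519) = +0.0004667
∂h/∂y = (261.47 − 262.14) / (4353813 − 4354038) = +0.002978
Head at (661554, 4354368) = 262.14 + (+0.0004667)·(35) + (+0.002978)·(330) = 263.14 m.
That is higher than the 261.47 m at P-3, so the point is upgradient.

upgradient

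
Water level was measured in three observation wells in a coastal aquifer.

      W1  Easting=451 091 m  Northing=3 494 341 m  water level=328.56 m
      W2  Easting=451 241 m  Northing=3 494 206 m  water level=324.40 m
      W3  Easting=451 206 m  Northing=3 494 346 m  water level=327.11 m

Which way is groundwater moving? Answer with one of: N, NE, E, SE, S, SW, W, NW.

Taking W1 as reference: W2−W1 = (150, -135, -4.16); W3−W1 = (115, 5, -1.45).
Solve a·Δx + b·Δy = Δh: det = 150·5 − 115·(-135) = 16275.
∂h/∂x = [(-4.16)·5 − (-1.45)·(-135)] / 16275 = -0.01331
∂h/∂y = [150·(-1.45) − 115·(-4.16)] / 16275 = +0.01603
Flow = −∇h = (+0.01331 east, -0.01603 north), which points southeast.

SE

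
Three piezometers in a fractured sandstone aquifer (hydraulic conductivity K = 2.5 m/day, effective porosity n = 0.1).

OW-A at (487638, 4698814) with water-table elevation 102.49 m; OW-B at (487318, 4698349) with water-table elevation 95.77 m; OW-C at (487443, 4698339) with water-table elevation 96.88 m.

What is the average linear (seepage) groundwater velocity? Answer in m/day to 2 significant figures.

0.31 m/day

With h = a·x + b·y + c and OW-A as origin, the differences give:
  (-320)·a + (-465)·b = -6.72
  (-195)·a + (-475)·b = -5.61
Eliminate b (×(-475) and ×(-465), subtract): 61325·a = 583.350 → a = ∂h/∂x = +0.009512
Back-substitute: b = ∂h/∂y = +0.007905.
|∇h| = √(0.009512² + 0.007905²) = 0.01237
Seepage velocity v = K·i/n = 2.5 × 0.01237 / 0.1 = 0.3092 m/day.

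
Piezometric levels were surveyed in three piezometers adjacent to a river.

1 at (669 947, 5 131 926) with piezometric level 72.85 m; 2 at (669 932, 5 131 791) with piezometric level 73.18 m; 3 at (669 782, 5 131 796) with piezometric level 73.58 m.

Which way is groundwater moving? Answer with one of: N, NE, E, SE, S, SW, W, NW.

With h = a·x + b·y + c and 1 as origin, the differences give:
  (-15)·a + (-135)·b = +0.33
  (-165)·a + (-130)·b = +0.73
Eliminate b (×(-130) and ×(-135), subtract): -20325·a = 55.650 → a = ∂h/∂x = -0.002738
Back-substitute: b = ∂h/∂y = -0.002140.
Flow = −∇h = (+0.002738 east, +0.002140 north), which points northeast.

NE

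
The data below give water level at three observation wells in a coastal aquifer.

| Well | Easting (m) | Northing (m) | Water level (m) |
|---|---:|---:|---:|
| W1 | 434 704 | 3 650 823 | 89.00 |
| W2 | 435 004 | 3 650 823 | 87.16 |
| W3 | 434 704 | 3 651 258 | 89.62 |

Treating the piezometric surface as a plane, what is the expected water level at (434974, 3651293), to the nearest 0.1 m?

∂h/∂x = (87.16 − 89.00) / (435004 − 434704) = -0.006133
∂h/∂y = (89.62 − 89.00) / (3651258 − 3650823) = +0.001425
h(434974, 3651293) = 89.00 + (-0.006133)·(270) + (+0.001425)·(470) = 89.00 -1.656 +0.670 = 88.014 m.

88.0 m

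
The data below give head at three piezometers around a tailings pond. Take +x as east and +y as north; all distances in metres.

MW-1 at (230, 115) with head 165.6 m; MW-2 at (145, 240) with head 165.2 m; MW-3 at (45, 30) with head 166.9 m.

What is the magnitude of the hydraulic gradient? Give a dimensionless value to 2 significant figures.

With h = a·x + b·y + c and MW-1 as origin, the differences give:
  (-85)·a + 125·b = -0.4
  (-185)·a + (-85)·b = +1.3
Eliminate b (×(-85) and ×125, subtract): 30350·a = -128.50 → a = ∂h/∂x = -0.004234
Back-substitute: b = ∂h/∂y = -0.006079.
|∇h| = √(-0.004234² + -0.006079²) = 0.007408

0.0074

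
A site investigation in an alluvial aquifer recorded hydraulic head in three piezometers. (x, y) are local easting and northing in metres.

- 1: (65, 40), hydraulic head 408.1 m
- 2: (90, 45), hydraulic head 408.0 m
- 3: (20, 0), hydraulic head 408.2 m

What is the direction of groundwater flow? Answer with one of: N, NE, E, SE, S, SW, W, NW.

Taking 1 as reference: 2−1 = (25, 5, -0.1); 3−1 = (-45, -40, +0.1).
Determinant of the coordinate differences = 25·(-40) − (-45)·5 = -775.
∂h/∂x = [(-0.1)·(-40) − (+0.1)·5] / -775 = -0.004516
∂h/∂y = [25·(+0.1) − (-45)·(-0.1)] / -775 = +0.002581
Flow = −∇h = (+0.004516 east, -0.002581 north), which points southeast.

SE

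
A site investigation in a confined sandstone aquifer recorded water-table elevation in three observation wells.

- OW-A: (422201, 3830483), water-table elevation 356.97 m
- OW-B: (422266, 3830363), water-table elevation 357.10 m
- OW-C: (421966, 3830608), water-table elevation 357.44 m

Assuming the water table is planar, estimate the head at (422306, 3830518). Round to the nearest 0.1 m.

356.5 m

Taking OW-A as reference: OW-B−OW-A = (65, -120, +0.13); OW-C−OW-A = (-235, 125, +0.47).
Solve a·Δx + b·Δy = Δh: det = 65·125 − (-235)·(-120) = -20075.
∂h/∂x = [(+0.13)·125 − (+0.47)·(-120)] / -20075 = -0.003619
∂h/∂y = [65·(+0.47) − (-235)·(+0.13)] / -20075 = -0.003044
h(422306, 3830518) = 356.97 + (-0.003619)·(105) + (-0.003044)·(35) = 356.97 -0.380 -0.107 = 356.483 m.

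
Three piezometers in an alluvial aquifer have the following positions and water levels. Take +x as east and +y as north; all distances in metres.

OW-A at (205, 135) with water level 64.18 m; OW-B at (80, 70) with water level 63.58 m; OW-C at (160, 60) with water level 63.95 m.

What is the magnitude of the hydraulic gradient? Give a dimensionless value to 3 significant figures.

0.00467

Three-point gradient (reference OW-A): Δ to OW-B = (-125, -65, -0.60), Δ to OW-C = (-45, -75, -0.23).
∂h/∂x = +0.004659, ∂h/∂y = +0.0002713 (det = 6450).
|∇h| = √(0.004659² + 0.0002713²) = 0.004667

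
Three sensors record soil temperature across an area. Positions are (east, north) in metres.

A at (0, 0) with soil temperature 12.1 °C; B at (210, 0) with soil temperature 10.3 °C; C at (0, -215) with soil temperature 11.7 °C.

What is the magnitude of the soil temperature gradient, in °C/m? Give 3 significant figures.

0.00877 °C/m

∂T/∂x = (10.3 − 12.1) / (210 − 0) = -0.008571
∂T/∂y = (11.7 − 12.1) / (-215 − 0) = +0.001860
|∇f| = √(-0.008571² + 0.001860²) = 0.00877 °C/m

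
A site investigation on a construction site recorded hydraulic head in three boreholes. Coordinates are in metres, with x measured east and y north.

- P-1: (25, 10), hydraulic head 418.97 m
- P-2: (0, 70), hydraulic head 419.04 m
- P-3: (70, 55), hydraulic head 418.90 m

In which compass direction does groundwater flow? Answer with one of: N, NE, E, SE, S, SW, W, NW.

E

Differences from P-1: to P-2 (Δx, Δy, Δh) = (-25, 60, +0.07); to P-3 = (45, 45, -0.07).
Solve a·Δx + b·Δy = Δh: det = (-25)·45 − 45·60 = -3825.
∂h/∂x = [(+0.07)·45 − (-0.07)·60] / -3825 = -0.001922
∂h/∂y = [(-25)·(-0.07) − 45·(+0.07)] / -3825 = +0.0003660
Flow = −∇h = (+0.001922 east, -0.0003660 north), which points east.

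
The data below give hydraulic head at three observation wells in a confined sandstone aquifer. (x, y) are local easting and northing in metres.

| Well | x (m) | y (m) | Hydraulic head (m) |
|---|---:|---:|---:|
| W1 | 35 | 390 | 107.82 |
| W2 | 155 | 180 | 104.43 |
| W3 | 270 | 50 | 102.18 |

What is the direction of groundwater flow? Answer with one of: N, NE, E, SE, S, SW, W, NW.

Differences from W1: to W2 (Δx, Δy, Δh) = (120, -210, -3.39); to W3 = (235, -340, -5.64).
Determinant of the coordinate differences = 120·(-340) − 235·(-210) = 8550.
∂h/∂x = [(-3.39)·(-340) − (-5.64)·(-210)] / 8550 = -0.003719
∂h/∂y = [120·(-5.64) − 235·(-3.39)] / 8550 = +0.01402
Flow = −∇h = (+0.003719 east, -0.01402 north), which points south.

S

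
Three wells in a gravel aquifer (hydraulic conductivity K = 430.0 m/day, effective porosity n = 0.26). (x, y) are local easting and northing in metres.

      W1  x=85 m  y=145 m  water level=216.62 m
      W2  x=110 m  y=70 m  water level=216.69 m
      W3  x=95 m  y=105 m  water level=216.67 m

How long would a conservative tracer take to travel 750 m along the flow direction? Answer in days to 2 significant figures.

100 days

Differences from W1: to W2 (Δx, Δy, Δh) = (25, -75, +0.07); to W3 = (10, -40, +0.05).
Solve a·Δx + b·Δy = Δh: det = 25·(-40) − 10·(-75) = -250.
∂h/∂x = [(+0.07)·(-40) − (+0.05)·(-75)] / -250 = -0.003800
∂h/∂y = [25·(+0.05) − 10·(+0.07)] / -250 = -0.002200
|∇h| = √(-0.003800² + -0.002200²) = 0.004391
Seepage velocity v = K·i/n = 430.0 × 0.004391 / 0.26 = 7.262 m/day.
t = 750 / 7.262 = 103.3 days.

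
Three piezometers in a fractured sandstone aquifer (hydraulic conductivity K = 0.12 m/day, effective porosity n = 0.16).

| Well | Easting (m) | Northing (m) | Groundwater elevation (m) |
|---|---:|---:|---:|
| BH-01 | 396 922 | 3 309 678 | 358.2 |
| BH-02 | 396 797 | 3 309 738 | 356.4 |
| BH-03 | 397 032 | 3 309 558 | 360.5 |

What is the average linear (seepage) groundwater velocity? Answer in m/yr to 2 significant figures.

3.9 m/yr

Differences from BH-01: to BH-02 (Δx, Δy, Δh) = (-125, 60, -1.8); to BH-03 = (110, -120, +2.3).
Determinant of the coordinate differences = (-125)·(-120) − 110·60 = 8400.
∂h/∂x = [(-1.8)·(-120) − (+2.3)·60] / 8400 = +0.009286
∂h/∂y = [(-125)·(+2.3) − 110·(-1.8)] / 8400 = -0.01065
|∇h| = √(0.009286² + -0.01065²) = 0.01413
Seepage velocity v = K·i/n = 0.12 × 0.01413 / 0.16 = 0.0106 m/day = 3.872 m/yr.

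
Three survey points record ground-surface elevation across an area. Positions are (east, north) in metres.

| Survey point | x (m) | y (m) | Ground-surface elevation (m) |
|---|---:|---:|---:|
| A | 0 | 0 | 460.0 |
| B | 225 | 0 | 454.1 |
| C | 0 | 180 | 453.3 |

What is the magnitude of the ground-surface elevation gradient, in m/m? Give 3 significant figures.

0.0455 m/m

∂z/∂x = (454.1 − 460.0) / (225 − 0) = -0.02622
∂z/∂y = (453.3 − 460.0) / (180 − 0) = -0.03722
|∇f| = √(-0.02622² + -0.03722²) = 0.04553 m/m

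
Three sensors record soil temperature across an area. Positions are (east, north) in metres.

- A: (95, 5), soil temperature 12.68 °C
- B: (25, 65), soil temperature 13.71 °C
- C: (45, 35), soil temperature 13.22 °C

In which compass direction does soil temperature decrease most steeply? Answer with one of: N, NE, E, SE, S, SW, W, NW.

S

With T = a·x + b·y + c and A as origin, the differences give:
  (-70)·a + 60·b = +1.03
  (-50)·a + 30·b = +0.54
Eliminate b (×30 and ×60, subtract): 900·a = -1.500 → a = ∂T/∂x = -0.001667
Back-substitute: b = ∂T/∂y = +0.01522.
Steepest decrease is along −∇f = (+0.001667 E, -0.01522 N) → south.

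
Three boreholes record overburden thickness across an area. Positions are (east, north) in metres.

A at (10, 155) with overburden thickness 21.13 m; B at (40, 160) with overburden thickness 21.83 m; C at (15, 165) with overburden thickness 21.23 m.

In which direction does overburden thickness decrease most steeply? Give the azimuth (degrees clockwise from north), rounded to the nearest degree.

274°

With d = a·x + b·y + c and A as origin, the differences give:
  30·a + 5·b = +0.70
  5·a + 10·b = +0.10
Eliminate b (×10 and ×5, subtract): 275·a = 6.500 → a = ∂d/∂x = +0.02364
Back-substitute: b = ∂d/∂y = -0.001818.
Steepest decrease is along −∇f: components (-0.02364 E, +0.001818 N).
Azimuth = atan2(-0.02364, +0.001818) = 274.4° ≈ 274°.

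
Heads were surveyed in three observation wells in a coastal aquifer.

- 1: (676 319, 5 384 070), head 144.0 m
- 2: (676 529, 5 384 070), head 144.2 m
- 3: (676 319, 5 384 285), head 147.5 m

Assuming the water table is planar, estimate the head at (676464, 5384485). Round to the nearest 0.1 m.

∂h/∂x = (144.2 − 144.0) / (676529 − 676319) = +0.0009524
∂h/∂y = (147.5 − 144.0) / (5384285 − 5384070) = +0.01628
h(676464, 5384485) = 144.0 + (+0.0009524)·(145) + (+0.01628)·(415) = 144.0 +0.138 +6.756 = 150.894 m.

150.9 m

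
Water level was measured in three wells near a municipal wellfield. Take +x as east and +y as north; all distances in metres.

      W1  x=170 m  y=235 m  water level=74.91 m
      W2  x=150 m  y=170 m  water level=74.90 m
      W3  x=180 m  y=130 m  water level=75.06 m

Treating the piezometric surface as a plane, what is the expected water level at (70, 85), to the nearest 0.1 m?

Three-point gradient (reference W1): Δ to W2 = (-20, -65, -0.01), Δ to W3 = (10, -105, +0.15).
∂h/∂x = +0.003927, ∂h/∂y = -0.001055 (det = 2750).
h(70, 85) = 74.91 + (+0.003927)·(-100) + (-0.001055)·(-150) = 74.91 -0.393 +0.158 = 74.675 m.

74.7 m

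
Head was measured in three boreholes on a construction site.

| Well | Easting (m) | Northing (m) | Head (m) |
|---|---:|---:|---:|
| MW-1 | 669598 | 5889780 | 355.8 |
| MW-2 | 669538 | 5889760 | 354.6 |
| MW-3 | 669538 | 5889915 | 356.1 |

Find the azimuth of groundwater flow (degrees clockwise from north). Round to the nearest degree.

Three-point gradient (reference MW-1): Δ to MW-2 = (-60, -20, -1.2), Δ to MW-3 = (-60, 135, +0.3).
∂h/∂x = +0.01677, ∂h/∂y = +0.009677 (det = -9300).
Flow direction (−∇h) has components (-0.01677 E, -0.009677 N).
Azimuth = atan2(E, N) = atan2(-0.01677, -0.009677) = 240.0° ≈ 240°.

240°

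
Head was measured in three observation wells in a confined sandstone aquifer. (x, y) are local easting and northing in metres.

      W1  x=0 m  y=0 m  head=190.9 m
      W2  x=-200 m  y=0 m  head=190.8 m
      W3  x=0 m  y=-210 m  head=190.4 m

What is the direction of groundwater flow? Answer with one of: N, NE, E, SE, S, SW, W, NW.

∂h/∂x = (190.8 − 190.9) / (-200 − 0) = +0.0005000
∂h/∂y = (190.4 − 190.9) / (-210 − 0) = +0.002381
Flow = −∇h = (-0.0005000 east, -0.002381 north), which points south.

S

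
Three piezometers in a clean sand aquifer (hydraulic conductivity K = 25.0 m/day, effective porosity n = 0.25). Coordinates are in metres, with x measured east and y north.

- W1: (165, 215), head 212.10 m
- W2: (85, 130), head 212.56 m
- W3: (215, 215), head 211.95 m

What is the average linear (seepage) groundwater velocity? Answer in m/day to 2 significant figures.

0.40 m/day

With h = a·x + b·y + c and W1 as origin, the differences give:
  (-80)·a + (-85)·b = +0.46
  50·a + 0·b = -0.15
Eliminate b (×0 and ×(-85), subtract): 4250·a = -12.750 → a = ∂h/∂x = -0.003000
Back-substitute: b = ∂h/∂y = -0.002588.
|∇h| = √(-0.003000² + -0.002588²) = 0.003962
Seepage velocity v = K·i/n = 25.0 × 0.003962 / 0.25 = 0.3962 m/day.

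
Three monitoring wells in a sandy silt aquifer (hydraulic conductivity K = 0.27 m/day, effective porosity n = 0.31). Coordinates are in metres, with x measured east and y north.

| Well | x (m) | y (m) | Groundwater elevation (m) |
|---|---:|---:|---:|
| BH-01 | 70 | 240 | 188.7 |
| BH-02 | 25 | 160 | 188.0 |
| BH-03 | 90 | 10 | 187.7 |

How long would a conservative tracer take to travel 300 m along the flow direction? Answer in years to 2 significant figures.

Taking BH-01 as reference: BH-02−BH-01 = (-45, -80, -0.7); BH-03−BH-01 = (20, -230, -1.0).
Solve a·Δx + b·Δy = Δh: det = (-45)·(-230) − 20·(-80) = 11950.
∂h/∂x = [(-0.7)·(-230) − (-1.0)·(-80)] / 11950 = +0.006778
∂h/∂y = [(-45)·(-1.0) − 20·(-0.7)] / 11950 = +0.004937
|∇h| = √(0.006778² + 0.004937²) = 0.008385
Seepage velocity v = K·i/n = 0.27 × 0.008385 / 0.31 = 0.007303 m/day.
t = 300 / 0.007303 = 4.108e+04 days = 112 years.

110 years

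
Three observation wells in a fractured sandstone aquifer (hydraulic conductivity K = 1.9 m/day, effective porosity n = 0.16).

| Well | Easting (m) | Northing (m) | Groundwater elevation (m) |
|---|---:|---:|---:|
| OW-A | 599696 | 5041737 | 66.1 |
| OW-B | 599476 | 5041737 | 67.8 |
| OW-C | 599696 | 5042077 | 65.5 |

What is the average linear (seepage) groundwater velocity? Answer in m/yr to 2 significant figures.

34 m/yr

∂h/∂x = (67.8 − 66.1) / (599476 − 599696) = -0.007727
∂h/∂y = (65.5 − 66.1) / (5042077 − 5041737) = -0.001765
|∇h| = √(-0.007727² + -0.001765²) = 0.007926
Seepage velocity v = K·i/n = 1.9 × 0.007926 / 0.16 = 0.09412 m/day = 34.38 m/yr.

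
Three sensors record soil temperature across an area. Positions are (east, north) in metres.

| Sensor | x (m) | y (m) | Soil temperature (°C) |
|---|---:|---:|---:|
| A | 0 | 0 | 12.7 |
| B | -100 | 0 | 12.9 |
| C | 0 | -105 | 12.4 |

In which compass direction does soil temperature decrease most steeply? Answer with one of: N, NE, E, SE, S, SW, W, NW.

∂T/∂x = (12.9 − 12.7) / (-100 − 0) = -0.002000
∂T/∂y = (12.4 − 12.7) / (-105 − 0) = +0.002857
Steepest decrease is along −∇f = (+0.002000 E, -0.002857 N) → southeast.

SE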